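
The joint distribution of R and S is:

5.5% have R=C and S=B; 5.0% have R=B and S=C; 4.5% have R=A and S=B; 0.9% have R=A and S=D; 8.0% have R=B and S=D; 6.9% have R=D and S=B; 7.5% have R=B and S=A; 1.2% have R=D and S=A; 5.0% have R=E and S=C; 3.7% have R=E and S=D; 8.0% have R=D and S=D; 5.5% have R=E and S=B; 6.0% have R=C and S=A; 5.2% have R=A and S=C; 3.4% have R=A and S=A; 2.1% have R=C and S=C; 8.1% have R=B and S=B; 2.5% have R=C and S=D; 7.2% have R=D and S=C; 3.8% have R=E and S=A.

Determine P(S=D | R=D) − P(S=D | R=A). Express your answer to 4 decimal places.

P(R=D) = 0.012 + 0.069 + 0.072 + 0.080 = 0.233; P(S=D | R=D) = 0.080/0.233 = 0.34335.
P(R=A) = 0.034 + 0.045 + 0.052 + 0.009 = 0.140; P(S=D | R=A) = 0.009/0.140 = 0.06429.
Difference = 0.2791.

0.2791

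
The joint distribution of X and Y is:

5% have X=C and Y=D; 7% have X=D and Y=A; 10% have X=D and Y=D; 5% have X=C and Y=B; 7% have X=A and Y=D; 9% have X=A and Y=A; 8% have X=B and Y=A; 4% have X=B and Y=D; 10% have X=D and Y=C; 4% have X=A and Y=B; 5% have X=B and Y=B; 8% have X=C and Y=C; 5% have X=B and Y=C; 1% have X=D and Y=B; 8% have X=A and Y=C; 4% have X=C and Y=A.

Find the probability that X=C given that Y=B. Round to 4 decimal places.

0.3333

P(Y=B) = 0.04 + 0.05 + 0.05 + 0.01 = 0.15.
P(X=C | Y=B) = 0.05/0.15 = 0.3333.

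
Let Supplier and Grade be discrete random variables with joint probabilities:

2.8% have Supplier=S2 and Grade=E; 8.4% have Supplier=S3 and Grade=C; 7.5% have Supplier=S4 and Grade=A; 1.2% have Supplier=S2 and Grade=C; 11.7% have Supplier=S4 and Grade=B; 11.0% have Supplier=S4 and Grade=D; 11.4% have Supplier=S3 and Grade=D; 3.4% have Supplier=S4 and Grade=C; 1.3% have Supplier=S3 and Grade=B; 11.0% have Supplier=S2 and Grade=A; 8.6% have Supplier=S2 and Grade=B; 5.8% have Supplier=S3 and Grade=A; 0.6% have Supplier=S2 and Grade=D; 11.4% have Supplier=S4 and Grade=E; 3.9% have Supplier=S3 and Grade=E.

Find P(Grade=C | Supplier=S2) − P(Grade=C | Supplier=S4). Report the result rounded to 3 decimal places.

-0.026

P(Supplier=S2) = 0.110 + 0.086 + 0.012 + 0.006 + 0.028 = 0.242; P(Grade=C | Supplier=S2) = 0.012/0.242 = 0.0496.
P(Supplier=S4) = 0.075 + 0.117 + 0.034 + 0.110 + 0.114 = 0.450; P(Grade=C | Supplier=S4) = 0.034/0.450 = 0.0756.
Difference = -0.026.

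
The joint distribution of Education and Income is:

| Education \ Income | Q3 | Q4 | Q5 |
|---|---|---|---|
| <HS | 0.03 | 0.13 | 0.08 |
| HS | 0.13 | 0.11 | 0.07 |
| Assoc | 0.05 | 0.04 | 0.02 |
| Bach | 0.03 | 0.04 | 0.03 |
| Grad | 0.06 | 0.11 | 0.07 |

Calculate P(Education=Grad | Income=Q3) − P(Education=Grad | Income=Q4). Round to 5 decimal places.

P(Income=Q3) = 0.03 + 0.13 + 0.05 + 0.03 + 0.06 = 0.30; P(Education=Grad | Income=Q3) = 0.06/0.30 = 0.200000.
P(Income=Q4) = 0.13 + 0.11 + 0.04 + 0.04 + 0.11 = 0.43; P(Education=Grad | Income=Q4) = 0.11/0.43 = 0.255814.
Difference = -0.05581.

-0.05581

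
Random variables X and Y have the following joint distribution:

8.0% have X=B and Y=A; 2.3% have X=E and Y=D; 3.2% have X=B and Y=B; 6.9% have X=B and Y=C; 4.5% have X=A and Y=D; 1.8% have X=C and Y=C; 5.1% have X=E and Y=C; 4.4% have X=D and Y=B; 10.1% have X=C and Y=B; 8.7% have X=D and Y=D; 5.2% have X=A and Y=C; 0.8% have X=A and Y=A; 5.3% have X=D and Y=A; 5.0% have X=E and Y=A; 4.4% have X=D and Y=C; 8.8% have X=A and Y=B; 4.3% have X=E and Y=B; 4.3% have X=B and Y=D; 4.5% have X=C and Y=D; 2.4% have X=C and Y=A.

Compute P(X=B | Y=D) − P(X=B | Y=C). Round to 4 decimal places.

-0.1179

P(Y=D) = 0.045 + 0.043 + 0.045 + 0.087 + 0.023 = 0.243; P(X=B | Y=D) = 0.043/0.243 = 0.17695.
P(Y=C) = 0.052 + 0.069 + 0.018 + 0.044 + 0.051 = 0.234; P(X=B | Y=C) = 0.069/0.234 = 0.29487.
Difference = -0.1179.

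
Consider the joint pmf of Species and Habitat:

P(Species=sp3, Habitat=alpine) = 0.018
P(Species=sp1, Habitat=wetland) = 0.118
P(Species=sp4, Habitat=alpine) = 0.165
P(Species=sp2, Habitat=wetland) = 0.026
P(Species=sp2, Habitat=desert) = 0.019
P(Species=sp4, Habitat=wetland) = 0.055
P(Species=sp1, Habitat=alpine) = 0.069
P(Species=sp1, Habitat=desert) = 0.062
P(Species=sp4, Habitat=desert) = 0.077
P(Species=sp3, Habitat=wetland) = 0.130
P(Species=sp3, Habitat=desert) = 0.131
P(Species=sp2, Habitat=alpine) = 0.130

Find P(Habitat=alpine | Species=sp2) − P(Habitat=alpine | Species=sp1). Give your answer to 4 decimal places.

P(Species=sp2) = 0.026 + 0.019 + 0.130 = 0.175; P(Habitat=alpine | Species=sp2) = 0.130/0.175 = 0.74286.
P(Species=sp1) = 0.118 + 0.062 + 0.069 = 0.249; P(Habitat=alpine | Species=sp1) = 0.069/0.249 = 0.27711.
Difference = 0.4657.

0.4657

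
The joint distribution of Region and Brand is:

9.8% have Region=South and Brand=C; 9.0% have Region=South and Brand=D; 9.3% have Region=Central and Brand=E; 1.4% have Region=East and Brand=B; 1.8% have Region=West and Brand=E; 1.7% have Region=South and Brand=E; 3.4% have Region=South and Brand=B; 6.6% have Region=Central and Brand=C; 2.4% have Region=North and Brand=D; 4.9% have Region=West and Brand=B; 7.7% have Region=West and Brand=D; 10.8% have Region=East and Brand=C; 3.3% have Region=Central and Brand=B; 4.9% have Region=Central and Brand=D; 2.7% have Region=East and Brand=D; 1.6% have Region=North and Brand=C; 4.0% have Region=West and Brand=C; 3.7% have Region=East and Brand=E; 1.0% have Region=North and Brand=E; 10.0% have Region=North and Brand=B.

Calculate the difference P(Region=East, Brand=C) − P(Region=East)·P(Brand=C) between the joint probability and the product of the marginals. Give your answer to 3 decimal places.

0.047

P(Region=East) = 0.014 + 0.108 + 0.027 + 0.037 = 0.186.
P(Brand=C) = 0.016 + 0.098 + 0.108 + 0.040 + 0.066 = 0.328.
P(Region=East, Brand=C) − P(Region=East)P(Brand=C) = 0.108 − 0.186×0.328 = 0.047.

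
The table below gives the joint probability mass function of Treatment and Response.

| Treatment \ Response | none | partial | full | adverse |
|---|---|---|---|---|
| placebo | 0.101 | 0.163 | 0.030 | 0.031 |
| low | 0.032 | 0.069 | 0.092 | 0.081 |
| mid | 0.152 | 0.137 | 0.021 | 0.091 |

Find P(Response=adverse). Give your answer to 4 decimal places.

0.2030

P(Response=adverse) = 0.031 + 0.081 + 0.091 = 0.203.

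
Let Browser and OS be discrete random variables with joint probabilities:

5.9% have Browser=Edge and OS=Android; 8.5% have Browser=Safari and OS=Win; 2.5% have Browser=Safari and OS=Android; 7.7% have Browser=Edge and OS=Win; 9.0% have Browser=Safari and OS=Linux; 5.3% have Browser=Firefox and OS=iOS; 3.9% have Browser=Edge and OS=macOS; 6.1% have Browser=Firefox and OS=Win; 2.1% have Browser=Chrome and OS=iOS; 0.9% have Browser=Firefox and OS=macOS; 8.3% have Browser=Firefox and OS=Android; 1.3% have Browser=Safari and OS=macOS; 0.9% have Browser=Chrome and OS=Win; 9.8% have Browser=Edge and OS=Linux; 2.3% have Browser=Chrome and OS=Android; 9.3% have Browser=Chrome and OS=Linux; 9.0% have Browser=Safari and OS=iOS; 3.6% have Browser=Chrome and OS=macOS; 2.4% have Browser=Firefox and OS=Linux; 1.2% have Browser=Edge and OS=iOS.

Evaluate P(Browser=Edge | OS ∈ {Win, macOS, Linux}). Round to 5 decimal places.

0.33754

P(OS=Win) = 0.009 + 0.061 + 0.085 + 0.077 = 0.232.
P(OS=macOS) = 0.036 + 0.009 + 0.013 + 0.039 = 0.097.
P(OS=Linux) = 0.093 + 0.024 + 0.090 + 0.098 = 0.305.
P(OS ∈ {Win, macOS, Linux}) = 0.232 + 0.097 + 0.305 = 0.634; P(Browser=Edge, OS ∈ {Win, macOS, Linux}) = 0.077 + 0.039 + 0.098 = 0.214.
P(Browser=Edge | OS ∈ {Win, macOS, Linux}) = 0.214/0.634 = 0.33754.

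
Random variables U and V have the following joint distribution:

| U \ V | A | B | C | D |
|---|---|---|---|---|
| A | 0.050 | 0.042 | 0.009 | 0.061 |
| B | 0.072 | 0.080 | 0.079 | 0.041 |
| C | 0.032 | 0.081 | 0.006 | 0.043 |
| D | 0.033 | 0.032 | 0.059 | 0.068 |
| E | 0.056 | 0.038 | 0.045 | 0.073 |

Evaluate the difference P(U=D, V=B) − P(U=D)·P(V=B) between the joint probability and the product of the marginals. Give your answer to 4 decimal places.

P(U=D) = 0.033 + 0.032 + 0.059 + 0.068 = 0.192.
P(V=B) = 0.042 + 0.080 + 0.081 + 0.032 + 0.038 = 0.273.
P(U=D, V=B) − P(U=D)P(V=B) = 0.032 − 0.192×0.273 = -0.0204.

-0.0204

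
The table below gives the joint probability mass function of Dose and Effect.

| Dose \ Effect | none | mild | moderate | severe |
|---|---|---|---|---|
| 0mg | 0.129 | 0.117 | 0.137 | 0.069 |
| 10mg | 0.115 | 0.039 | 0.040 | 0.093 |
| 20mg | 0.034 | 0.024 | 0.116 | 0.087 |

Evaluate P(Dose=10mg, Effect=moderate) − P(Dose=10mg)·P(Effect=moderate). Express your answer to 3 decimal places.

-0.044

P(Dose=10mg) = 0.115 + 0.039 + 0.040 + 0.093 = 0.287.
P(Effect=moderate) = 0.137 + 0.040 + 0.116 = 0.293.
P(Dose=10mg, Effect=moderate) − P(Dose=10mg)P(Effect=moderate) = 0.040 − 0.287×0.293 = -0.044.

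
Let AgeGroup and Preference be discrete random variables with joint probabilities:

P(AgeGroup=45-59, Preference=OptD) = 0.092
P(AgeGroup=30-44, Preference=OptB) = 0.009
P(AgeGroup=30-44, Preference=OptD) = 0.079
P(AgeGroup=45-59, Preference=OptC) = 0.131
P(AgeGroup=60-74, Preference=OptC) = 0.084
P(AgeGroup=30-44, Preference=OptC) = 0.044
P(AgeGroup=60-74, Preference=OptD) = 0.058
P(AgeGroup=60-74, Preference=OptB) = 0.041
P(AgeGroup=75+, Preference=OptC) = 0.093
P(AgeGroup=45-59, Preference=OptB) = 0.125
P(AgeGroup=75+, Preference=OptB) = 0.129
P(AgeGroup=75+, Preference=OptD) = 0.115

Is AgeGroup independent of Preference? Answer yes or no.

no

P(AgeGroup=30-44) = 0.132 and P(Preference=OptD) = 0.344, so their product is 0.04541, but P(AgeGroup=30-44, Preference=OptD) = 0.079. Since these differ, AgeGroup and Preference are not independent.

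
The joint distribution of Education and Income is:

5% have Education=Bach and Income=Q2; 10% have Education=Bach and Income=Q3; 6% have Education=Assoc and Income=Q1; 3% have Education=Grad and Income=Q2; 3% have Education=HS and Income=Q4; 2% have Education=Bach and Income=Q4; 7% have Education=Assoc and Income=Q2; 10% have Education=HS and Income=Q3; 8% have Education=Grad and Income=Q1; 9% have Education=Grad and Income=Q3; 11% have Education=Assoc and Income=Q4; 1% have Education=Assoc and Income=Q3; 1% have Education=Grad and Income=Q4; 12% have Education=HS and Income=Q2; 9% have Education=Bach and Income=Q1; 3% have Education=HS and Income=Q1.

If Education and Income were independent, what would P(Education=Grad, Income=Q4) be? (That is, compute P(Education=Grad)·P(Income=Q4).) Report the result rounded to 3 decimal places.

0.036

P(Education=Grad) = 0.08 + 0.03 + 0.09 + 0.01 = 0.21.
P(Income=Q4) = 0.03 + 0.11 + 0.02 + 0.01 = 0.17.
Product: 0.21 × 0.17 = 0.036.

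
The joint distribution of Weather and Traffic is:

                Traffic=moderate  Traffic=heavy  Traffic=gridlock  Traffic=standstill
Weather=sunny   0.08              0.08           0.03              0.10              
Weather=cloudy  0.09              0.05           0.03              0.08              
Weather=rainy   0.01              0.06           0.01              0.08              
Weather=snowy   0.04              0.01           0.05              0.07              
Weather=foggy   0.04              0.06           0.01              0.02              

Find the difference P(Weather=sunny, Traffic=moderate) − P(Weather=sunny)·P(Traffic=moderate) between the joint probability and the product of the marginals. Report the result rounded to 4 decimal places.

P(Weather=sunny) = 0.08 + 0.08 + 0.03 + 0.10 = 0.29.
P(Traffic=moderate) = 0.08 + 0.09 + 0.01 + 0.04 + 0.04 = 0.26.
P(Weather=sunny, Traffic=moderate) − P(Weather=sunny)P(Traffic=moderate) = 0.08 − 0.29×0.26 = 0.0046.

0.0046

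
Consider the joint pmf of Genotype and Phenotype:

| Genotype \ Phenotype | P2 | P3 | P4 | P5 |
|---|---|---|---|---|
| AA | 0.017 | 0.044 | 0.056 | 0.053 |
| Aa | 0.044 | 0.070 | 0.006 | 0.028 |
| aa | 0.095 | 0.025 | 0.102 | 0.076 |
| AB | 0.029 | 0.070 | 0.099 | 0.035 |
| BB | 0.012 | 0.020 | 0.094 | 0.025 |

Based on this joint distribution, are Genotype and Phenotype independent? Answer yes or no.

no

P(Genotype=Aa) = 0.148 and P(Phenotype=P4) = 0.357, so their product is 0.05284, but P(Genotype=Aa, Phenotype=P4) = 0.006. Since these differ, Genotype and Phenotype are not independent.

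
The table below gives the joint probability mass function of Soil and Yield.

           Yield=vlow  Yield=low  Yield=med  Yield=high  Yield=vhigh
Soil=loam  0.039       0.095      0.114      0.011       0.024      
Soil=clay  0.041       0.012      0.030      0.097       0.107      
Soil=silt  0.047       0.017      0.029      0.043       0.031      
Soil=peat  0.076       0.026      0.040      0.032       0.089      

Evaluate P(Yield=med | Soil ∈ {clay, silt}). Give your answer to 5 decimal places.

0.12996

P(Soil=clay) = 0.041 + 0.012 + 0.030 + 0.097 + 0.107 = 0.287.
P(Soil=silt) = 0.047 + 0.017 + 0.029 + 0.043 + 0.031 = 0.167.
P(Soil ∈ {clay, silt}) = 0.287 + 0.167 = 0.454; P(Yield=med, Soil ∈ {clay, silt}) = 0.030 + 0.029 = 0.059.
P(Yield=med | Soil ∈ {clay, silt}) = 0.059/0.454 = 0.12996.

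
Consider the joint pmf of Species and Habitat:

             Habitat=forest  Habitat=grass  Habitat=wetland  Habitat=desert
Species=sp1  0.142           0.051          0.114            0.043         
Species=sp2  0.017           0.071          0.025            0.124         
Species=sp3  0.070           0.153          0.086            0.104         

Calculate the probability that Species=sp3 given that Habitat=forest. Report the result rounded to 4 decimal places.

0.3057

P(Habitat=forest) = 0.142 + 0.017 + 0.070 = 0.229.
P(Species=sp3 | Habitat=forest) = 0.070/0.229 = 0.3057.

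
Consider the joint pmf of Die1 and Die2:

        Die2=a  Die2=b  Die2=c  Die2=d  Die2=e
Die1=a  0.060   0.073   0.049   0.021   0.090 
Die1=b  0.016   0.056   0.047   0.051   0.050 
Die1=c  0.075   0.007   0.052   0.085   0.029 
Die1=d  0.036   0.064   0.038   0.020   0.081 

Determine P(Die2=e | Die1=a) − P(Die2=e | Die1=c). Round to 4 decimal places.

0.1902

P(Die1=a) = 0.060 + 0.073 + 0.049 + 0.021 + 0.090 = 0.293; P(Die2=e | Die1=a) = 0.090/0.293 = 0.30717.
P(Die1=c) = 0.075 + 0.007 + 0.052 + 0.085 + 0.029 = 0.248; P(Die2=e | Die1=c) = 0.029/0.248 = 0.11694.
Difference = 0.1902.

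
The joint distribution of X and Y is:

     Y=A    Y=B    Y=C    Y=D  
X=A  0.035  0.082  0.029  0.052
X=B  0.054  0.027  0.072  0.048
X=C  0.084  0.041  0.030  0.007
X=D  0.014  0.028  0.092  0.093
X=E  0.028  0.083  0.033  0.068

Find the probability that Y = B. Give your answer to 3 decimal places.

P(Y=B) = 0.082 + 0.027 + 0.041 + 0.028 + 0.083 = 0.261.

0.261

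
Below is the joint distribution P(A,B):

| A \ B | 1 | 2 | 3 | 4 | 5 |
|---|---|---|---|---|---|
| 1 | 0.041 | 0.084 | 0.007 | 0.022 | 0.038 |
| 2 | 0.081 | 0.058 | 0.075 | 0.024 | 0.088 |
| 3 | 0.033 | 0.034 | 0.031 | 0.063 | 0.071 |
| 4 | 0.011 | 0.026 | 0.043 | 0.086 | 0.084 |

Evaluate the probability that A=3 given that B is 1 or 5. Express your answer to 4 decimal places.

P(B=1) = 0.041 + 0.081 + 0.033 + 0.011 = 0.166.
P(B=5) = 0.038 + 0.088 + 0.071 + 0.084 = 0.281.
P(B ∈ {1, 5}) = 0.166 + 0.281 = 0.447; P(A=3, B ∈ {1, 5}) = 0.033 + 0.071 = 0.104.
P(A=3 | B ∈ {1, 5}) = 0.104/0.447 = 0.2327.

0.2327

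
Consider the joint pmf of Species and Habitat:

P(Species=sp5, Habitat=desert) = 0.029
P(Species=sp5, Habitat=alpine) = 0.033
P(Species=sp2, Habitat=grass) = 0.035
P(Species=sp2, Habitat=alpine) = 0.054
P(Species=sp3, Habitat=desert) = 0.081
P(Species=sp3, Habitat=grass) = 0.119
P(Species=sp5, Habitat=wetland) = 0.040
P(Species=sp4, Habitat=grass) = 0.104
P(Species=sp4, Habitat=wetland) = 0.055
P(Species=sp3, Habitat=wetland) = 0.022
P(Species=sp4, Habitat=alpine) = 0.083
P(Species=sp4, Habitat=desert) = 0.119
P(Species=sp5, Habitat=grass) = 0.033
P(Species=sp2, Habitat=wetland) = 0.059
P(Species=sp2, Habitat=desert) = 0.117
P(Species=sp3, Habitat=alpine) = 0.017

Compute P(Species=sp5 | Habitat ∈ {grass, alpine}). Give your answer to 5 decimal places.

0.13808

P(Habitat=grass) = 0.035 + 0.119 + 0.104 + 0.033 = 0.291.
P(Habitat=alpine) = 0.054 + 0.017 + 0.083 + 0.033 = 0.187.
P(Habitat ∈ {grass, alpine}) = 0.291 + 0.187 = 0.478; P(Species=sp5, Habitat ∈ {grass, alpine}) = 0.033 + 0.033 = 0.066.
P(Species=sp5 | Habitat ∈ {grass, alpine}) = 0.066/0.478 = 0.13808.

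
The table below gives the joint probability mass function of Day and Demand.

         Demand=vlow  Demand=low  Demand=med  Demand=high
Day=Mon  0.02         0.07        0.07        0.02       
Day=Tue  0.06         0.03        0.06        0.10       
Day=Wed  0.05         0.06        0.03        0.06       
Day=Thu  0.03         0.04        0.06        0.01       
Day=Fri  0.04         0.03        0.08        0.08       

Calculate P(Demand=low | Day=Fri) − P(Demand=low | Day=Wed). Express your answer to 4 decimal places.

-0.1696

P(Day=Fri) = 0.04 + 0.03 + 0.08 + 0.08 = 0.23; P(Demand=low | Day=Fri) = 0.03/0.23 = 0.13043.
P(Day=Wed) = 0.05 + 0.06 + 0.03 + 0.06 = 0.20; P(Demand=low | Day=Wed) = 0.06/0.20 = 0.30000.
Difference = -0.1696.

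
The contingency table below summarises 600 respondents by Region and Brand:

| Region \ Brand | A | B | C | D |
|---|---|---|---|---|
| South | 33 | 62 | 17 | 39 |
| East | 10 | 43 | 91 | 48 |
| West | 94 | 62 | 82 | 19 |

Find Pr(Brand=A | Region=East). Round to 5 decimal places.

0.05208

Total with Region=East: 10 + 43 + 91 + 48 = 192.
P(Brand=A | Region=East) = 10/192 = 0.05208.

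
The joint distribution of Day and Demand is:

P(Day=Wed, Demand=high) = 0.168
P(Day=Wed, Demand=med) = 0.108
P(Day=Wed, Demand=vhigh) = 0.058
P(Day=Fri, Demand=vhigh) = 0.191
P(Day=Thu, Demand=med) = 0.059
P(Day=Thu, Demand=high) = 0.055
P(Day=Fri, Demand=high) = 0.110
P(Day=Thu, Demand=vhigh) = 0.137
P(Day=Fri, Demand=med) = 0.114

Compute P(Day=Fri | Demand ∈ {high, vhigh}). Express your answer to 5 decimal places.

0.41864

P(Demand=high) = 0.168 + 0.055 + 0.110 = 0.333.
P(Demand=vhigh) = 0.058 + 0.137 + 0.191 = 0.386.
P(Demand ∈ {high, vhigh}) = 0.333 + 0.386 = 0.719; P(Day=Fri, Demand ∈ {high, vhigh}) = 0.110 + 0.191 = 0.301.
P(Day=Fri | Demand ∈ {high, vhigh}) = 0.301/0.719 = 0.41864.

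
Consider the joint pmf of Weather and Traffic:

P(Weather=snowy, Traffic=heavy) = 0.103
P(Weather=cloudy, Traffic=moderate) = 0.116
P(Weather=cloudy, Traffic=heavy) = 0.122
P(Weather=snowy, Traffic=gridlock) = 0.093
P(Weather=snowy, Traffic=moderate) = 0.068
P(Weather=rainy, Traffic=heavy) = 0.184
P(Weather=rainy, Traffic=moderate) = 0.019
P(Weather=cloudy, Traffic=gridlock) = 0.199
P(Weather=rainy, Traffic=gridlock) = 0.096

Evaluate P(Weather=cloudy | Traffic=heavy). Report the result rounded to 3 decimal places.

P(Traffic=heavy) = 0.122 + 0.184 + 0.103 = 0.409.
P(Weather=cloudy | Traffic=heavy) = 0.122/0.409 = 0.298.

0.298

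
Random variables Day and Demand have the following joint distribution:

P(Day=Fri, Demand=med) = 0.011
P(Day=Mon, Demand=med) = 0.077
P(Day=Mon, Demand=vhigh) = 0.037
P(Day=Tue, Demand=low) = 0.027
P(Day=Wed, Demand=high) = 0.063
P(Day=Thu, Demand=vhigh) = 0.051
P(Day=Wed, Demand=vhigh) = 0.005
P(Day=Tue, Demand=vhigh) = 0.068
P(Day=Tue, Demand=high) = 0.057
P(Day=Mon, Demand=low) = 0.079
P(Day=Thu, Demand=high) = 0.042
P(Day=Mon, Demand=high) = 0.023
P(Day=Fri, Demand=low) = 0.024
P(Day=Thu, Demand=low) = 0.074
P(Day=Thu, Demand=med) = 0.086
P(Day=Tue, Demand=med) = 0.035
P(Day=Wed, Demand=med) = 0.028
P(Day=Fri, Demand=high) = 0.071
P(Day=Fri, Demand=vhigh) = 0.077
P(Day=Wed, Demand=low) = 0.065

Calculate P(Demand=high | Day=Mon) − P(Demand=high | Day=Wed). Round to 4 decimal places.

P(Day=Mon) = 0.079 + 0.077 + 0.023 + 0.037 = 0.216; P(Demand=high | Day=Mon) = 0.023/0.216 = 0.10648.
P(Day=Wed) = 0.065 + 0.028 + 0.063 + 0.005 = 0.161; P(Demand=high | Day=Wed) = 0.063/0.161 = 0.39130.
Difference = -0.2848.

-0.2848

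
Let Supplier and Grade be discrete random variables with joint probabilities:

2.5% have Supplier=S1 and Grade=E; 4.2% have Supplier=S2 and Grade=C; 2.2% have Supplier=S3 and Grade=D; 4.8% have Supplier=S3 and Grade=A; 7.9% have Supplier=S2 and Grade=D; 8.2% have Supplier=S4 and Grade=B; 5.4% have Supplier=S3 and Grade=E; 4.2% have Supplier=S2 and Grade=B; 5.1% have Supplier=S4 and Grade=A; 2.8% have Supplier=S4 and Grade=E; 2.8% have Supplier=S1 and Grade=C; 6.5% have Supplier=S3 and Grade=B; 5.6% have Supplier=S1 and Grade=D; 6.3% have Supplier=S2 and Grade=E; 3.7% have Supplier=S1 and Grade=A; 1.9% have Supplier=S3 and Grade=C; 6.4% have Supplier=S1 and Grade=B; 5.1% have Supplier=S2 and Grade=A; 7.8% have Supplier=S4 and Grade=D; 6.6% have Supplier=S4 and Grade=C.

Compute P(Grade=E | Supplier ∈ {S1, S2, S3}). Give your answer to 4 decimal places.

0.2043

P(Supplier=S1) = 0.037 + 0.064 + 0.028 + 0.056 + 0.025 = 0.210.
P(Supplier=S2) = 0.051 + 0.042 + 0.042 + 0.079 + 0.063 = 0.277.
P(Supplier=S3) = 0.048 + 0.065 + 0.019 + 0.022 + 0.054 = 0.208.
P(Supplier ∈ {S1, S2, S3}) = 0.210 + 0.277 + 0.208 = 0.695; P(Grade=E, Supplier ∈ {S1, S2, S3}) = 0.025 + 0.063 + 0.054 = 0.142.
P(Grade=E | Supplier ∈ {S1, S2, S3}) = 0.142/0.695 = 0.2043.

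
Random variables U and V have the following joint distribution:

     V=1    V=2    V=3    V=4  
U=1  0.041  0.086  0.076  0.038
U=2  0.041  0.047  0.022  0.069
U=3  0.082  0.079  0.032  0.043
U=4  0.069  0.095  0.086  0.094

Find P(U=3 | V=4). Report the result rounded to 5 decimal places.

0.17623

P(V=4) = 0.038 + 0.069 + 0.043 + 0.094 = 0.244.
P(U=3 | V=4) = 0.043/0.244 = 0.17623.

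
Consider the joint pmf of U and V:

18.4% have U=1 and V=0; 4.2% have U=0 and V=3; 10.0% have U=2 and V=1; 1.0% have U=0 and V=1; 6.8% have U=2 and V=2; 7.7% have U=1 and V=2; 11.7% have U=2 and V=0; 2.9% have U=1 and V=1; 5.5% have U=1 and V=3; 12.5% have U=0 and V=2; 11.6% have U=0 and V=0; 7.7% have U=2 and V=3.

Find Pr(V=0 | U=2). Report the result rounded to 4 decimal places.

0.3232

P(U=2) = 0.117 + 0.100 + 0.068 + 0.077 = 0.362.
P(V=0 | U=2) = 0.117/0.362 = 0.3232.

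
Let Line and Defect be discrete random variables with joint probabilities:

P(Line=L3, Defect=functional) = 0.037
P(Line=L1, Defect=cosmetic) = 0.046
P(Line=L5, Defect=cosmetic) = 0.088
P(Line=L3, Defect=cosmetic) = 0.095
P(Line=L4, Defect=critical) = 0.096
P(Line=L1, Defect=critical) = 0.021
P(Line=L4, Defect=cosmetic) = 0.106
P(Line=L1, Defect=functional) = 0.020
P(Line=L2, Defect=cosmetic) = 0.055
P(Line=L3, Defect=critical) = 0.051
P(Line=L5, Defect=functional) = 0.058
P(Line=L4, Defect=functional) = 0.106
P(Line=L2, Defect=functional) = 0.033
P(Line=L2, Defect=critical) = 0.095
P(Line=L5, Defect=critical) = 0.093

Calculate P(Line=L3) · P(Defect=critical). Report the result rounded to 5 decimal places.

0.06515

P(Line=L3) = 0.095 + 0.037 + 0.051 = 0.183.
P(Defect=critical) = 0.021 + 0.095 + 0.051 + 0.096 + 0.093 = 0.356.
Product: 0.183 × 0.356 = 0.06515.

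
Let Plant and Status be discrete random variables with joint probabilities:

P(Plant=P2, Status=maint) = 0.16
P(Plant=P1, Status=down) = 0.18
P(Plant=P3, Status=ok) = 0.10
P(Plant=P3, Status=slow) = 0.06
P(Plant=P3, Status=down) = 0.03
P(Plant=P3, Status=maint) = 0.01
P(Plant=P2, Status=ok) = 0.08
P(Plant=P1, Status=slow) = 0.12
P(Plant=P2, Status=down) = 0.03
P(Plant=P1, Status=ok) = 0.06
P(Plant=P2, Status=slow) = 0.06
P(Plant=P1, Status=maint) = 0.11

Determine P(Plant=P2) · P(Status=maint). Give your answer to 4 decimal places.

0.0924

P(Plant=P2) = 0.08 + 0.06 + 0.03 + 0.16 = 0.33.
P(Status=maint) = 0.11 + 0.16 + 0.01 = 0.28.
Product: 0.33 × 0.28 = 0.0924.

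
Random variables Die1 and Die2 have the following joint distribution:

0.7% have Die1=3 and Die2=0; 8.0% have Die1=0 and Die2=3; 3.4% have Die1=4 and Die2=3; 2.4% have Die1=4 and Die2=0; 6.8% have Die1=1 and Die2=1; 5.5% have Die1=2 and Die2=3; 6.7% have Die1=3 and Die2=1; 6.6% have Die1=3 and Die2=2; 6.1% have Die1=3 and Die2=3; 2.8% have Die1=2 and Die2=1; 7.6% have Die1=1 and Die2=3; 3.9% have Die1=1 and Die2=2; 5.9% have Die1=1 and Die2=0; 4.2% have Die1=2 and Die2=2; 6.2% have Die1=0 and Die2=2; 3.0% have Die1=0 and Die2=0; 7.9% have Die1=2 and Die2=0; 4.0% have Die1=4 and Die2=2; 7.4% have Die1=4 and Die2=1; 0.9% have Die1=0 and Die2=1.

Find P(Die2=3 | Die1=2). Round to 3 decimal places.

0.270

P(Die1=2) = 0.079 + 0.028 + 0.042 + 0.055 = 0.204.
P(Die2=3 | Die1=2) = 0.055/0.204 = 0.270.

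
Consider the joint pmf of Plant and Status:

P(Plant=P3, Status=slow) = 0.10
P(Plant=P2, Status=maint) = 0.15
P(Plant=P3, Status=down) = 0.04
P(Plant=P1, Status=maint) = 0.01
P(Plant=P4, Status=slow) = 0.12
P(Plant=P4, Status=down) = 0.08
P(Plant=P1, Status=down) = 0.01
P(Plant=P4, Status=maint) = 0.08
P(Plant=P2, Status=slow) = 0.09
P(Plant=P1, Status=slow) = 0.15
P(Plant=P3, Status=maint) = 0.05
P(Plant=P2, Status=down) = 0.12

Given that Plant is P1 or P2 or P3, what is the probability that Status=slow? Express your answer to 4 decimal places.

0.4722

P(Plant=P1) = 0.15 + 0.01 + 0.01 = 0.17.
P(Plant=P2) = 0.09 + 0.12 + 0.15 = 0.36.
P(Plant=P3) = 0.10 + 0.04 + 0.05 = 0.19.
P(Plant ∈ {P1, P2, P3}) = 0.17 + 0.36 + 0.19 = 0.72; P(Status=slow, Plant ∈ {P1, P2, P3}) = 0.15 + 0.09 + 0.10 = 0.34.
P(Status=slow | Plant ∈ {P1, P2, P3}) = 0.34/0.72 = 0.4722.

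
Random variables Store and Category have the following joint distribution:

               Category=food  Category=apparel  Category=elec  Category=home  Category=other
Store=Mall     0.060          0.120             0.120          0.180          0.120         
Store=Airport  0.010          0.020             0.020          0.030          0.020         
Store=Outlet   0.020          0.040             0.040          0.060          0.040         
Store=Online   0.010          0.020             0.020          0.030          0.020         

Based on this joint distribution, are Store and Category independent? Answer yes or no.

Every cell satisfies P(Store,Category) = P(Store)·P(Category). For instance P(Store=Airport) = 0.100, P(Category=food) = 0.100, and 0.100×0.100 = 0.010 matches the joint entry. So Store and Category are independent.

yes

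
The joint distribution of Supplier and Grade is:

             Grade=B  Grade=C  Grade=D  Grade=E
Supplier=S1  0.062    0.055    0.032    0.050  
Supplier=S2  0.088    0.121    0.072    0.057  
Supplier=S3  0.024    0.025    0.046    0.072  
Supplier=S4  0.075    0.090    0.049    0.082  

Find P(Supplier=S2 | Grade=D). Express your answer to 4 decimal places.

P(Grade=D) = 0.032 + 0.072 + 0.046 + 0.049 = 0.199.
P(Supplier=S2 | Grade=D) = 0.072/0.199 = 0.3618.

0.3618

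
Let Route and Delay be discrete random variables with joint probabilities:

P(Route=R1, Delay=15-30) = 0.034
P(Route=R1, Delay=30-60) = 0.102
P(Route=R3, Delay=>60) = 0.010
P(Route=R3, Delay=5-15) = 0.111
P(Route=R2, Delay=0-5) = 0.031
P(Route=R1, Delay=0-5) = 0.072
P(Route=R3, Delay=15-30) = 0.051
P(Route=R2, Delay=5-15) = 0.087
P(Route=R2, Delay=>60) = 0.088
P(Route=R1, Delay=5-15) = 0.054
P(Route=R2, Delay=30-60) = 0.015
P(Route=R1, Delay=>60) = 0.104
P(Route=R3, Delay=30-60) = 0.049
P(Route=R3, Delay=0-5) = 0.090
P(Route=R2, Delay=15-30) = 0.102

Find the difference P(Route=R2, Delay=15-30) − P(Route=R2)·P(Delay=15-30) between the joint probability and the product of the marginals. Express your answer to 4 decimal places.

P(Route=R2) = 0.031 + 0.087 + 0.102 + 0.015 + 0.088 = 0.323.
P(Delay=15-30) = 0.034 + 0.102 + 0.051 = 0.187.
P(Route=R2, Delay=15-30) − P(Route=R2)P(Delay=15-30) = 0.102 − 0.323×0.187 = 0.0416.

0.0416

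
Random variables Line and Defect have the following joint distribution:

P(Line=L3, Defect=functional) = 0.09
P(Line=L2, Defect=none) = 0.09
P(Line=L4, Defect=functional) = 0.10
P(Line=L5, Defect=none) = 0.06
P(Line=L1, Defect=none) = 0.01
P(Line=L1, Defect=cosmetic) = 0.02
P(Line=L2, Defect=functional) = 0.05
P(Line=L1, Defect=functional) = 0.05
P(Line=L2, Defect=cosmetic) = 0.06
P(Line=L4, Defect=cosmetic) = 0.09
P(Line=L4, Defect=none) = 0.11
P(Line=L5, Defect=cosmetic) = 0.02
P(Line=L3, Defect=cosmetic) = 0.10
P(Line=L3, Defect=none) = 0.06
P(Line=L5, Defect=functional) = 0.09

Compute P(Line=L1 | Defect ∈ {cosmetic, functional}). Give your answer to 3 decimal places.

0.104

P(Defect=cosmetic) = 0.02 + 0.06 + 0.10 + 0.09 + 0.02 = 0.29.
P(Defect=functional) = 0.05 + 0.05 + 0.09 + 0.10 + 0.09 = 0.38.
P(Defect ∈ {cosmetic, functional}) = 0.29 + 0.38 = 0.67; P(Line=L1, Defect ∈ {cosmetic, functional}) = 0.02 + 0.05 = 0.07.
P(Line=L1 | Defect ∈ {cosmetic, functional}) = 0.07/0.67 = 0.104.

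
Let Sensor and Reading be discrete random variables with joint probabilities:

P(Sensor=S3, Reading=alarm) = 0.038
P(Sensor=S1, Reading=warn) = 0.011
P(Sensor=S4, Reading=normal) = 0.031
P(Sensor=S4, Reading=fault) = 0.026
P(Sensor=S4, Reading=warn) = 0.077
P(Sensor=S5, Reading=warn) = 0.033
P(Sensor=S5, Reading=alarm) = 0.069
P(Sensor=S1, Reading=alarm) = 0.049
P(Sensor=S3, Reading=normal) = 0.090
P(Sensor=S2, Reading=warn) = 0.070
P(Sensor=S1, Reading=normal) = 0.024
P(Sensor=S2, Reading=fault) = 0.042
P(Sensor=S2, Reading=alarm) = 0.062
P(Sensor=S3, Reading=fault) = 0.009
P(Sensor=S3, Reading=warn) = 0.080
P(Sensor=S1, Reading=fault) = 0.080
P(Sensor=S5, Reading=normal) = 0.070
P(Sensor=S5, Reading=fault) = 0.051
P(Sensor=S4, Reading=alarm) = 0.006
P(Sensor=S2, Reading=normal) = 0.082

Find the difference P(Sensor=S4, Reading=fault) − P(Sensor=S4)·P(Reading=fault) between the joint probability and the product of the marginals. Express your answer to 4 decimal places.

-0.0031

P(Sensor=S4) = 0.031 + 0.077 + 0.006 + 0.026 = 0.140.
P(Reading=fault) = 0.080 + 0.042 + 0.009 + 0.026 + 0.051 = 0.208.
P(Sensor=S4, Reading=fault) − P(Sensor=S4)P(Reading=fault) = 0.026 − 0.140×0.208 = -0.0031.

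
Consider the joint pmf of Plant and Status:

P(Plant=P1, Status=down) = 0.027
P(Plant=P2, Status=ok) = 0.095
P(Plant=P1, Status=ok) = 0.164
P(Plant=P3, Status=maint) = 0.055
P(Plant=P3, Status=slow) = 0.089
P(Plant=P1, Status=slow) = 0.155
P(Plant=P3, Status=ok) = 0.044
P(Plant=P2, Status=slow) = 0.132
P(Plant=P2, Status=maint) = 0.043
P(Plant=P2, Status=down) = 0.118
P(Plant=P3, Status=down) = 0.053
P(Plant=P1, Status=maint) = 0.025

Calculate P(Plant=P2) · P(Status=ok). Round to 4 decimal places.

0.1176

P(Plant=P2) = 0.095 + 0.132 + 0.118 + 0.043 = 0.388.
P(Status=ok) = 0.164 + 0.095 + 0.044 = 0.303.
Product: 0.388 × 0.303 = 0.1176.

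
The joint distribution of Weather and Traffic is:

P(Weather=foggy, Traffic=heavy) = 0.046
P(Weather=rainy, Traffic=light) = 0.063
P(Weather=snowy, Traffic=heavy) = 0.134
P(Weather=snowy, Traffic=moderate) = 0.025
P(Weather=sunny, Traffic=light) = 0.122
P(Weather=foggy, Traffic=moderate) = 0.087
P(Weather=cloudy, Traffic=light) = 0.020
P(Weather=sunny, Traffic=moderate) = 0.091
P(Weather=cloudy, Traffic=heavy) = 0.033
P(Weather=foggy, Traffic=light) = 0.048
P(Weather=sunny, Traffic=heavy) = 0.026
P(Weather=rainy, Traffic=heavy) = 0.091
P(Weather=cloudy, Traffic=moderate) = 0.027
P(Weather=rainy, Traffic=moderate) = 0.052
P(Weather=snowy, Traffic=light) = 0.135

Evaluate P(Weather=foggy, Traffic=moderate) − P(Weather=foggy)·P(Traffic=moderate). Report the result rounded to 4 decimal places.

P(Weather=foggy) = 0.048 + 0.087 + 0.046 = 0.181.
P(Traffic=moderate) = 0.091 + 0.027 + 0.052 + 0.025 + 0.087 = 0.282.
P(Weather=foggy, Traffic=moderate) − P(Weather=foggy)P(Traffic=moderate) = 0.087 − 0.181×0.282 = 0.0360.

0.0360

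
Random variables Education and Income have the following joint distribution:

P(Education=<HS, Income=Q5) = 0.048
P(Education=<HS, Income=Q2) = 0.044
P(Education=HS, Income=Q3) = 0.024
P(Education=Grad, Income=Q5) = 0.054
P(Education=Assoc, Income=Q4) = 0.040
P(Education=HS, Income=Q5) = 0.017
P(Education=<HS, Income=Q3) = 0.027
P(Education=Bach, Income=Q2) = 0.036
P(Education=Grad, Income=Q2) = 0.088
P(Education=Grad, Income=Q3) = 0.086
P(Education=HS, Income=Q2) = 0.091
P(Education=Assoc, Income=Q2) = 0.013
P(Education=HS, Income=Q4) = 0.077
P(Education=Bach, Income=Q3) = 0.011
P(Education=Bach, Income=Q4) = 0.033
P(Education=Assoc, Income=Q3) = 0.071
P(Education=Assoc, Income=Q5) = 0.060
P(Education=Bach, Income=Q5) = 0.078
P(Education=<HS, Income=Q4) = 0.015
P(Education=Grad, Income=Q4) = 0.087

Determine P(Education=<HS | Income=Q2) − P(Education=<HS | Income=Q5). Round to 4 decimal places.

-0.0250

P(Income=Q2) = 0.044 + 0.091 + 0.013 + 0.036 + 0.088 = 0.272; P(Education=<HS | Income=Q2) = 0.044/0.272 = 0.16176.
P(Income=Q5) = 0.048 + 0.017 + 0.060 + 0.078 + 0.054 = 0.257; P(Education=<HS | Income=Q5) = 0.048/0.257 = 0.18677.
Difference = -0.0250.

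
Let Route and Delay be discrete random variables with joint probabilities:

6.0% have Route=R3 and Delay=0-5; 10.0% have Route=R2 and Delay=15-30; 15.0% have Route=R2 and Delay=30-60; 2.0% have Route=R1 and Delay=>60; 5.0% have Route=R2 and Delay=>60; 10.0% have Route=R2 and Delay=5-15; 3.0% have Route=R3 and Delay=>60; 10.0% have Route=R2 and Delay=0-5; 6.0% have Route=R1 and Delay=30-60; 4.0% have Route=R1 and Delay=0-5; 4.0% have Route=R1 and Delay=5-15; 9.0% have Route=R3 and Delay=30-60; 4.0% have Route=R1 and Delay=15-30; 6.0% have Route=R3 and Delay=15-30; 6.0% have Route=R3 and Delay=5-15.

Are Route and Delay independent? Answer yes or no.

Every cell satisfies P(Route,Delay) = P(Route)·P(Delay). For instance P(Route=R2) = 0.500, P(Delay=0-5) = 0.200, and 0.500×0.200 = 0.100 matches the joint entry. So Route and Delay are independent.

yes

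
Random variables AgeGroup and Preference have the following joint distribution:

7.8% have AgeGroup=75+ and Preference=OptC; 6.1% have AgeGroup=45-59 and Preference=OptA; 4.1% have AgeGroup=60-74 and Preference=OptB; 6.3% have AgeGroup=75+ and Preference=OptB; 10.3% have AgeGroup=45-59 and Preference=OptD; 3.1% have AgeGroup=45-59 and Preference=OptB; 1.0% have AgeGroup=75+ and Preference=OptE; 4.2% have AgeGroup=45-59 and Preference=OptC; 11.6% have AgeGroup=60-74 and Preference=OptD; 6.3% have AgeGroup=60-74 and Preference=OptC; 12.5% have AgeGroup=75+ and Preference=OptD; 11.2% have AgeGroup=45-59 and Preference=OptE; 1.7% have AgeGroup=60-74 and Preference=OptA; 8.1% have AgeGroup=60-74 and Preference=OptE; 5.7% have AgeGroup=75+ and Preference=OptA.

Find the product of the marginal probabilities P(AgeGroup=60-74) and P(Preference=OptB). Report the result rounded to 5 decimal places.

P(AgeGroup=60-74) = 0.017 + 0.041 + 0.063 + 0.116 + 0.081 = 0.318.
P(Preference=OptB) = 0.031 + 0.041 + 0.063 = 0.135.
Product: 0.318 × 0.135 = 0.04293.

0.04293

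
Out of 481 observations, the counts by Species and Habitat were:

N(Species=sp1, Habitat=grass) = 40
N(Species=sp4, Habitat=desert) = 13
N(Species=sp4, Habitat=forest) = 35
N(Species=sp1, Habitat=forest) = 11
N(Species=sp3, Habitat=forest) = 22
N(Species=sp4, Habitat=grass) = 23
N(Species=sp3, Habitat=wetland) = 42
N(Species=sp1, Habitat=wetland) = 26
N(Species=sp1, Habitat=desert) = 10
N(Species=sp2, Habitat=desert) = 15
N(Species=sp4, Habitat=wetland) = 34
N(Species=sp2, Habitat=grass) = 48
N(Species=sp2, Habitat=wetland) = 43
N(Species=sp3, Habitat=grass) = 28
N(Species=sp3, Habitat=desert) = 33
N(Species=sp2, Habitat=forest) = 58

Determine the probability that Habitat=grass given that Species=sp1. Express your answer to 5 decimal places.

Total with Species=sp1: 11 + 40 + 26 + 10 = 87.
P(Habitat=grass | Species=sp1) = 40/87 = 0.45977.

0.45977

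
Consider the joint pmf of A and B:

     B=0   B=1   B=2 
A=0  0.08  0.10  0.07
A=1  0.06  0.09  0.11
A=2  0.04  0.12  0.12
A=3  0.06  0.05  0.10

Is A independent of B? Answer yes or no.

P(A=0) = 0.25 and P(B=2) = 0.40, so their product is 0.1000, but P(A=0, B=2) = 0.07. Since these differ, A and B are not independent.

no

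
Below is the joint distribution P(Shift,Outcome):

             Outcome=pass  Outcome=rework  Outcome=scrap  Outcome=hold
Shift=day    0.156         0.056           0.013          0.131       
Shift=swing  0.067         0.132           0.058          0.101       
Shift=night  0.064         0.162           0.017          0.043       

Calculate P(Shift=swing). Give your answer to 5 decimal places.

P(Shift=swing) = 0.067 + 0.132 + 0.058 + 0.101 = 0.358.

0.35800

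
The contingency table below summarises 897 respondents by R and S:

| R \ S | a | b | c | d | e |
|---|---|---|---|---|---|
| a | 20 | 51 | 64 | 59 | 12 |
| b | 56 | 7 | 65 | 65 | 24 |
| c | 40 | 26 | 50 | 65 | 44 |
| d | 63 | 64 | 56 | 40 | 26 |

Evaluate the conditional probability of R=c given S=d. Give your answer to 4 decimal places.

Total with S=d: 59 + 65 + 65 + 40 = 229.
P(R=c | S=d) = 65/229 = 0.2838.

0.2838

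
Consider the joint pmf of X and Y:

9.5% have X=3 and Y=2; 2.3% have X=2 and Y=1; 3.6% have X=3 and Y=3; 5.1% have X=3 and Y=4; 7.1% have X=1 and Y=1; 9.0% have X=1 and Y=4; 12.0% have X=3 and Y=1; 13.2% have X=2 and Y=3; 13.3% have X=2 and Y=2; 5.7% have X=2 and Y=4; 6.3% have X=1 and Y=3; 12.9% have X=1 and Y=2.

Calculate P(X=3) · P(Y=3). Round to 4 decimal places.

0.0698

P(X=3) = 0.120 + 0.095 + 0.036 + 0.051 = 0.302.
P(Y=3) = 0.063 + 0.132 + 0.036 = 0.231.
Product: 0.302 × 0.231 = 0.0698.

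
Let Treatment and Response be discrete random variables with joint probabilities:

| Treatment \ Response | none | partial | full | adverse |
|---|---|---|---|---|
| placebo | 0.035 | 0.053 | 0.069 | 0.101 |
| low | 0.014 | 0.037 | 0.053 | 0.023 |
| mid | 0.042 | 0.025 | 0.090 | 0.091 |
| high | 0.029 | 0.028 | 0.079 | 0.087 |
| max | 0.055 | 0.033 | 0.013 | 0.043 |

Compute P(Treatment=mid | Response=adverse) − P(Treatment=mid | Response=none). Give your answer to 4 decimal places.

0.0238

P(Response=adverse) = 0.101 + 0.023 + 0.091 + 0.087 + 0.043 = 0.345; P(Treatment=mid | Response=adverse) = 0.091/0.345 = 0.26377.
P(Response=none) = 0.035 + 0.014 + 0.042 + 0.029 + 0.055 = 0.175; P(Treatment=mid | Response=none) = 0.042/0.175 = 0.24000.
Difference = 0.0238.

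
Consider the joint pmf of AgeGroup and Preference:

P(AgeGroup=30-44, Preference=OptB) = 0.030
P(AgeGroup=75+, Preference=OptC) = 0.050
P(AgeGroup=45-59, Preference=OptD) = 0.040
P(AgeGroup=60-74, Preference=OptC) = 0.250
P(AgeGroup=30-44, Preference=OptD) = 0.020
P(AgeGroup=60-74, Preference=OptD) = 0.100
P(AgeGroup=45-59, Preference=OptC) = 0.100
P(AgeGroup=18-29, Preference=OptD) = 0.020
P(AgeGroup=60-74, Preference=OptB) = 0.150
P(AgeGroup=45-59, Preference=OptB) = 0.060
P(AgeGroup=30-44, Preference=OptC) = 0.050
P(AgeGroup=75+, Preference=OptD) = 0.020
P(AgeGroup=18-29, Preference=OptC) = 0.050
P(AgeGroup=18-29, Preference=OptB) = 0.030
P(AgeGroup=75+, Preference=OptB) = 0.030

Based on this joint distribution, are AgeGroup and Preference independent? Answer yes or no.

yes

Every cell satisfies P(AgeGroup,Preference) = P(AgeGroup)·P(Preference). For instance P(AgeGroup=75+) = 0.100, P(Preference=OptB) = 0.300, and 0.100×0.300 = 0.030 matches the joint entry. So AgeGroup and Preference are independent.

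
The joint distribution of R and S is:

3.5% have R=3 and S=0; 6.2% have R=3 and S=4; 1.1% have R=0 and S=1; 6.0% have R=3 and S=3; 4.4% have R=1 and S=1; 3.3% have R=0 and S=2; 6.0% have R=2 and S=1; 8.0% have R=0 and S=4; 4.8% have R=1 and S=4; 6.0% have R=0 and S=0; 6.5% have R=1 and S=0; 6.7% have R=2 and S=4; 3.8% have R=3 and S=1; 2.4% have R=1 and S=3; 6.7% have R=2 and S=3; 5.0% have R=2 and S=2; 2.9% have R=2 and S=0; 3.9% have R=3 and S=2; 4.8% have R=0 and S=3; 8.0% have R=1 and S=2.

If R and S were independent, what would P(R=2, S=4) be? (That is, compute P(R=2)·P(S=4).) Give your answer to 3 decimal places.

P(R=2) = 0.029 + 0.060 + 0.050 + 0.067 + 0.067 = 0.273.
P(S=4) = 0.080 + 0.048 + 0.067 + 0.062 = 0.257.
Product: 0.273 × 0.257 = 0.070.

0.070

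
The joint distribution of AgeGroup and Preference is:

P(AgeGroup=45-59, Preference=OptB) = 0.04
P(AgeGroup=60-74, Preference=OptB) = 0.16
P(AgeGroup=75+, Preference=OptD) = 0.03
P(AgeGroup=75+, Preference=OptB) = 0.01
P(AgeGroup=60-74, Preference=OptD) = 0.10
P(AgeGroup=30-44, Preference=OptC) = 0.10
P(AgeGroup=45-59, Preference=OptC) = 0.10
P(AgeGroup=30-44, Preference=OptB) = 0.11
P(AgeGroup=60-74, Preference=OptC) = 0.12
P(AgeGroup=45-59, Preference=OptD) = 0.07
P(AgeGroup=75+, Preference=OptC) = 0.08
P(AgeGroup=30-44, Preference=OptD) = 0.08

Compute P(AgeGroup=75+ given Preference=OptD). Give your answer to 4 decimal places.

P(Preference=OptD) = 0.08 + 0.07 + 0.10 + 0.03 = 0.28.
P(AgeGroup=75+ | Preference=OptD) = 0.03/0.28 = 0.1071.

0.1071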